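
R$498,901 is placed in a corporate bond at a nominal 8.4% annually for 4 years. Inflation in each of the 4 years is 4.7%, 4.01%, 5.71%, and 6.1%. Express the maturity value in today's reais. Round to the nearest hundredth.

Nominal value at maturity: R$498,901 × (1 + 8.4%)^4 ≈ R$688,860.85.
Price-level factor over 4 years: 1.047 × 1.0401 × 1.0571 × 1.061 ≈ 1.2213868357.
Dividing the nominal maturity value by the price-level factor gives the value in today's money.

R$563,998.91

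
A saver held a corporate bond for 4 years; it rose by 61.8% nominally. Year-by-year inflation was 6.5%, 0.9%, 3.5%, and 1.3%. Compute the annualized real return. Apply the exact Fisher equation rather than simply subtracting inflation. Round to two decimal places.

9.47%

Cumulative inflation factor: 1.065 × 1.009 × 1.035 × 1.013 ≈ 1.12665.
Nominal growth factor: 1.61800. Real growth factor = 1.61800 / 1.12665 ≈ 1.43611.
Annualized: 1.43611^(1/4) − 1 ≈ 0.09470.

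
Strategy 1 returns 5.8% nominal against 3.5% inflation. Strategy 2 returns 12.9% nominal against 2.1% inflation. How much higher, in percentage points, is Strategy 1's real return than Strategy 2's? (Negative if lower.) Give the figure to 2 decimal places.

Strategy 1 real return: 1.058/1.035 − 1 = 2.222%.
Strategy 2 real return: 1.129/1.021 − 1 = 10.578%.
Difference: 2.222 − 10.578 = -8.356 pp.

-8.36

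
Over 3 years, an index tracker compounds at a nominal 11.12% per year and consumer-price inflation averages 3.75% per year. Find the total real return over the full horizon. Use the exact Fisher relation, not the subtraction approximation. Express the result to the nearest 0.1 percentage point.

22.9%

The annual real rate is (1+11.12%)/(1+3.75%) − 1 = 7.1036%.
Compounded over 3 years: (1 + 0.071036)^3 − 1 ≈ 0.22861.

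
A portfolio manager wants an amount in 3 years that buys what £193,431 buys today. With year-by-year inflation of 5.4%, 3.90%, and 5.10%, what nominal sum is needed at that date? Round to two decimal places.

Cumulative price-level factor: 1.054 × 1.0390 × 1.0510 = 1.150956406.
Multiplying £193,431 by the price-level factor gives the future nominal sum.

£222,630.65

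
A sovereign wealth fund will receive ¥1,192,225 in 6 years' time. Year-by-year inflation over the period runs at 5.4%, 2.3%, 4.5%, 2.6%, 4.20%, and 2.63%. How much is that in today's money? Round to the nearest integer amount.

¥964,354

Price-level factor over 6 years: 1.054 × 1.023 × 1.045 × 1.026 × 1.0420 × 1.0263 ≈ 1.2362945185.
Purchasing power today: ¥1,192,225 divided by that factor.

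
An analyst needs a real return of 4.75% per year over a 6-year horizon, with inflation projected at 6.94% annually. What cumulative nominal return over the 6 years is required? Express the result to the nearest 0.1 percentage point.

Required annual nominal rate: (1+4.75%)(1+6.94%) − 1 = 12.01965%.
Cumulative over 6 years: (1 + 0.1201965)^6 − 1 ≈ 0.97590.

97.6%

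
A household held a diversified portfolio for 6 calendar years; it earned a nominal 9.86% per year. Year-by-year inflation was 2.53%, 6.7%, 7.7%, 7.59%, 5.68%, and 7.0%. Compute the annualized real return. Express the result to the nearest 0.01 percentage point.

Cumulative inflation factor: 1.0253 × 1.067 × 1.077 × 1.0759 × 1.0568 × 1.070 ≈ 1.43344.
Nominal growth factor: 1.75808. Real growth factor = 1.75808 / 1.43344 ≈ 1.22647.
Annualized: 1.22647^(1/6) − 1 ≈ 0.03461.

3.46%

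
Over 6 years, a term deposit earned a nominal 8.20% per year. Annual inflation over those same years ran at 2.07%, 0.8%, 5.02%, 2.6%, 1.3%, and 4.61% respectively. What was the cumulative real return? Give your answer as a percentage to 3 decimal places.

Cumulative inflation factor: 1.0207 × 1.008 × 1.0502 × 1.026 × 1.013 × 1.0461 ≈ 1.17479.
Nominal growth factor: 1.60459. Real growth factor = 1.60459 / 1.17479 ≈ 1.36585.
Total real return ≈ 36.5850%.

36.585%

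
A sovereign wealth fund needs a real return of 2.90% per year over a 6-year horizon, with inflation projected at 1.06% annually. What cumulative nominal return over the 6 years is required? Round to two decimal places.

Required annual nominal rate: (1+2.90%)(1+1.06%) − 1 = 3.99074%.
Cumulative over 6 years: (1 + 0.0399074)^6 − 1 ≈ 0.26464.

26.46%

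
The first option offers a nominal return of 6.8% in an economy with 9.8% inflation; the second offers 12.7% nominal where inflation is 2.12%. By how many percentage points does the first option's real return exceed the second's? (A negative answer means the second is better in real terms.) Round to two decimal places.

The first option real return: 1.068/1.098 − 1 = -2.732%.
The second real return: 1.127/1.0212 − 1 = 10.360%.
Difference: -2.732 − 10.360 = -13.092 pp.

-13.09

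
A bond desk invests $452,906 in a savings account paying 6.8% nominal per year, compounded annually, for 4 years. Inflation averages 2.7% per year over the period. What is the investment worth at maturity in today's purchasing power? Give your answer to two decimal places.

Nominal value at maturity: $452,906 × (1 + 6.8%)^4 ≈ $589,241.17.
Price-level factor over 4 years: (1 + 2.7%)^4 ≈ 1.1124532634.
Dividing the nominal maturity value by the price-level factor gives the value in today's money.

$529,677.24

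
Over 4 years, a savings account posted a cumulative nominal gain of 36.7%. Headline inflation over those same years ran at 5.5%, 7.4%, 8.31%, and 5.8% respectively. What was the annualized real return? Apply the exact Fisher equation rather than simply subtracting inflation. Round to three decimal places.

1.295%

Cumulative inflation factor: 1.055 × 1.074 × 1.0831 × 1.058 ≈ 1.29841.
Nominal growth factor: 1.36700. Real growth factor = 1.36700 / 1.29841 ≈ 1.05283.
Annualized: 1.05283^(1/4) − 1 ≈ 0.01295.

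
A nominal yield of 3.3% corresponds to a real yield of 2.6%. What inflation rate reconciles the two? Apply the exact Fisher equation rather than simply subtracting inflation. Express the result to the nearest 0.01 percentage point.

0.68%

From (1+r_nom) = (1+r_real)(1+π), we get 1+π = (1 + 3.3%)/(1 + 2.6%) = 1.033/1.026 ≈ 1.00682.
So π ≈ 0.6823%.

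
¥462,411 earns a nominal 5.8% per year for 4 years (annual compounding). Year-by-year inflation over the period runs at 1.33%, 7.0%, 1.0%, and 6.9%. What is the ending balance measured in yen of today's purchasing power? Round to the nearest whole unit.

Nominal value at maturity: ¥462,411 × (1 + 5.8%)^4 ≈ ¥579,390.
Price-level factor over 4 years: 1.0133 × 1.070 × 1.010 × 1.069 ≈ 1.1706333684.
The maturity value deflated by that factor is the answer in today's purchasing power.

¥494,937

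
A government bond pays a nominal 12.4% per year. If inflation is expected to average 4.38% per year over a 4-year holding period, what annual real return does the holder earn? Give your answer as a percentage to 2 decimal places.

With constant rates the annual real return is the same each year: (1+12.4%)/(1+4.38%) − 1 = 0.07683.

7.68%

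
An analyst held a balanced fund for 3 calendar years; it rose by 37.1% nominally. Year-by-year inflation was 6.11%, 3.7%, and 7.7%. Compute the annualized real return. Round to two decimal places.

4.98%

Cumulative inflation factor: 1.0611 × 1.037 × 1.077 ≈ 1.18509.
Nominal growth factor: 1.37100. Real growth factor = 1.37100 / 1.18509 ≈ 1.15688.
Annualized: 1.15688^(1/3) − 1 ≈ 0.04977.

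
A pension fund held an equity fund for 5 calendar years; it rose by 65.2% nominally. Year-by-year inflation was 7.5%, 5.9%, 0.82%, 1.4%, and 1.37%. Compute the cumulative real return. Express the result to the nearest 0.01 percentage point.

Cumulative inflation factor: 1.075 × 1.059 × 1.0082 × 1.014 × 1.0137 ≈ 1.17977.
Nominal growth factor: 1.65200. Real growth factor = 1.65200 / 1.17977 ≈ 1.40027.
Total real return ≈ 40.0269%.

40.03%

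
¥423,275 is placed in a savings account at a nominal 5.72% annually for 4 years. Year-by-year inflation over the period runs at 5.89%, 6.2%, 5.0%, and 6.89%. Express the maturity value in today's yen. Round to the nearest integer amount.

¥418,934

Nominal value at maturity: ¥423,275 × (1 + 5.72%)^4 ≈ ¥528,751.
Price-level factor over 4 years: 1.0589 × 1.062 × 1.050 × 1.0689 ≈ 1.2621350900.
Dividing the nominal maturity value by the price-level factor gives the value in today's money.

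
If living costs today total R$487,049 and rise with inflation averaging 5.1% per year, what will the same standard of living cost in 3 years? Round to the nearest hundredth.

Cumulative price-level factor: (1+5.1%)^3 = 1.160935651.
The nominal amount required is R$487,049 scaled up by that factor.

R$565,432.55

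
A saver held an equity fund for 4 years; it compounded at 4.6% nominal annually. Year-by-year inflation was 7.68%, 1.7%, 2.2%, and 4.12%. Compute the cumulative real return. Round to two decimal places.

2.73%

Cumulative inflation factor: 1.0768 × 1.017 × 1.022 × 1.0412 ≈ 1.16531.
Nominal growth factor: 1.19709. Real growth factor = 1.19709 / 1.16531 ≈ 1.02727.
Total real return ≈ 2.7273%.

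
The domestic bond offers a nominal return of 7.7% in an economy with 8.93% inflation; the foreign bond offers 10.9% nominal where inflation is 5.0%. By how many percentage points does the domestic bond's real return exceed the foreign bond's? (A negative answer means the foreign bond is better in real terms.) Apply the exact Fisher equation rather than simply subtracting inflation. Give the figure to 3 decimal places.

The domestic bond real return: 1.077/1.0893 − 1 = -1.1292%.
The foreign bond real return: 1.109/1.050 − 1 = 5.6190%.
Difference: -1.1292 − 5.6190 = -6.7482 pp.

-6.748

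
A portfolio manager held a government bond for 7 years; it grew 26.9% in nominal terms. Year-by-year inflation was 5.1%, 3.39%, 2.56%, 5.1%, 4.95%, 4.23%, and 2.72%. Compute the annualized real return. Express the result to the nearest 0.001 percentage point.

Cumulative inflation factor: 1.051 × 1.0339 × 1.0256 × 1.051 × 1.0495 × 1.0423 × 1.0272 ≈ 1.31611.
Nominal growth factor: 1.26900. Real growth factor = 1.26900 / 1.31611 ≈ 0.96421.
Annualized: 0.96421^(1/7) − 1 ≈ -0.00519.

-0.519%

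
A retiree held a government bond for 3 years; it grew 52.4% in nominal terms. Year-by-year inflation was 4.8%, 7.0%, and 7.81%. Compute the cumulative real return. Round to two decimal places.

Cumulative inflation factor: 1.048 × 1.070 × 1.0781 ≈ 1.20894.
Nominal growth factor: 1.52400. Real growth factor = 1.52400 / 1.20894 ≈ 1.26061.
Total real return ≈ 26.0610%.

26.06%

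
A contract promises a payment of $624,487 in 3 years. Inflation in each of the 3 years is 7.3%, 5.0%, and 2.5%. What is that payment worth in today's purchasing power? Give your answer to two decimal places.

$540,767.42

Price-level factor over 3 years: 1.073 × 1.050 × 1.025 = 1.15481625.
Purchasing power today: $624,487 divided by that factor.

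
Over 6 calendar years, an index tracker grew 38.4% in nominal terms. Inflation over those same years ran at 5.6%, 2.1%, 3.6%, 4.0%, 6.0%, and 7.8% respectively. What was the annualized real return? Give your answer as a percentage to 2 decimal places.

Cumulative inflation factor: 1.056 × 1.021 × 1.036 × 1.040 × 1.060 × 1.078 ≈ 1.32742.
Nominal growth factor: 1.38400. Real growth factor = 1.38400 / 1.32742 ≈ 1.04263.
Annualized: 1.04263^(1/6) − 1 ≈ 0.00698.

0.70%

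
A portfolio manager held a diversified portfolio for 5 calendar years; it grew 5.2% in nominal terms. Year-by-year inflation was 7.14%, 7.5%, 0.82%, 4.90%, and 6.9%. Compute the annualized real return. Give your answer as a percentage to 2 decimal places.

-4.18%

Cumulative inflation factor: 1.0714 × 1.075 × 1.0082 × 1.0490 × 1.069 ≈ 1.30215.
Nominal growth factor: 1.05200. Real growth factor = 1.05200 / 1.30215 ≈ 0.80790.
Annualized: 0.80790^(1/5) − 1 ≈ -0.04177.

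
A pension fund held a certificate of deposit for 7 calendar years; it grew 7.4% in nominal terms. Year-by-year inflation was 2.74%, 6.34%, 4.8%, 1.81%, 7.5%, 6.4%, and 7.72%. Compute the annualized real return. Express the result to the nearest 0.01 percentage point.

-4.07%

Cumulative inflation factor: 1.0274 × 1.0634 × 1.048 × 1.0181 × 1.075 × 1.064 × 1.0772 ≈ 1.43626.
Nominal growth factor: 1.07400. Real growth factor = 1.07400 / 1.43626 ≈ 0.74777.
Annualized: 0.74777^(1/7) − 1 ≈ -0.04067.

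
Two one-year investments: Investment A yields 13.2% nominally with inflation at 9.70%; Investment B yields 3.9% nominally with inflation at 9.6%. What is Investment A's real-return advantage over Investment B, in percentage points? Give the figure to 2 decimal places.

Investment A real return: 1.132/1.0970 − 1 = 3.191%.
Investment B real return: 1.039/1.096 − 1 = -5.201%.
Difference: 3.191 − (-5.201) = 8.392 pp.

8.39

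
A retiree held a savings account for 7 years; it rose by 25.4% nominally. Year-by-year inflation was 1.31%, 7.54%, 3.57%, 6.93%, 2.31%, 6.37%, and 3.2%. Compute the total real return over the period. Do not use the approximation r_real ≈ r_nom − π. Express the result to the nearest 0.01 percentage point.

Cumulative inflation factor: 1.0131 × 1.0754 × 1.0357 × 1.0693 × 1.0231 × 1.0637 × 1.032 ≈ 1.35510.
Nominal growth factor: 1.25400. Real growth factor = 1.25400 / 1.35510 ≈ 0.92539.
Total real return ≈ -7.4610%.

-7.46%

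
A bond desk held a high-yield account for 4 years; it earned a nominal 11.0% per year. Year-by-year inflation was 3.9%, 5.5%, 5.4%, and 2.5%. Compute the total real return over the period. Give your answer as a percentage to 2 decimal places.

28.19%

Cumulative inflation factor: 1.039 × 1.055 × 1.054 × 1.025 ≈ 1.18422.
Nominal growth factor: 1.51807. Real growth factor = 1.51807 / 1.18422 ≈ 1.28192.
Total real return ≈ 28.1916%.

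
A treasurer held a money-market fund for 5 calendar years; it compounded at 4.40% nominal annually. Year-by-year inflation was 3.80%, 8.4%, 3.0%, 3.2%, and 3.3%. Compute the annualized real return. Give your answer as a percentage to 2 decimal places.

0.08%

Cumulative inflation factor: 1.0380 × 1.084 × 1.030 × 1.032 × 1.033 ≈ 1.23550.
Nominal growth factor: 1.24023. Real growth factor = 1.24023 / 1.23550 ≈ 1.00383.
Annualized: 1.00383^(1/5) − 1 ≈ 0.00076.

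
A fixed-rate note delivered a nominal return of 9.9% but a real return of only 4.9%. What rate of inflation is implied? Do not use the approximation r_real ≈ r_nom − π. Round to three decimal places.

From (1+r_nom) = (1+r_real)(1+π), we get 1+π = (1 + 9.9%)/(1 + 4.9%) = 1.099/1.049 ≈ 1.04766.
So π ≈ 4.7664%.

4.766%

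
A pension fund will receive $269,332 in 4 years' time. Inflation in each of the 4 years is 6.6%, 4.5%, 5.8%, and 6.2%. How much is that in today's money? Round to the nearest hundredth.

Price-level factor over 4 years: 1.066 × 1.045 × 1.058 × 1.062 ≈ 1.2516522361.
Purchasing power today: $269,332 divided by that factor.

$215,181.18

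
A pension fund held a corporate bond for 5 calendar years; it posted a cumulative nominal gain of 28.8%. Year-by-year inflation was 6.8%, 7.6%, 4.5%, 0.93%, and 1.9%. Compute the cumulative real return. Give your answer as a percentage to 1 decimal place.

Cumulative inflation factor: 1.068 × 1.076 × 1.045 × 1.0093 × 1.019 ≈ 1.23508.
Nominal growth factor: 1.28800. Real growth factor = 1.28800 / 1.23508 ≈ 1.04285.
Total real return ≈ 4.2849%.

4.3%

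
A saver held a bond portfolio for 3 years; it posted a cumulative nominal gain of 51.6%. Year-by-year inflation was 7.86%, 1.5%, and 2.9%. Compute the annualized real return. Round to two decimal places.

Cumulative inflation factor: 1.0786 × 1.015 × 1.029 ≈ 1.12653.
Nominal growth factor: 1.51600. Real growth factor = 1.51600 / 1.12653 ≈ 1.34573.
Annualized: 1.34573^(1/3) − 1 ≈ 0.10404.

10.40%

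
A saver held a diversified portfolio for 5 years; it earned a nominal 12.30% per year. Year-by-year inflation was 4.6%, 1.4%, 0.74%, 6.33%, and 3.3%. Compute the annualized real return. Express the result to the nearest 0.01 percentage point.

8.76%

Cumulative inflation factor: 1.046 × 1.014 × 1.0074 × 1.0633 × 1.033 ≈ 1.17362.
Nominal growth factor: 1.78607. Real growth factor = 1.78607 / 1.17362 ≈ 1.52185.
Annualized: 1.52185^(1/5) − 1 ≈ 0.08761.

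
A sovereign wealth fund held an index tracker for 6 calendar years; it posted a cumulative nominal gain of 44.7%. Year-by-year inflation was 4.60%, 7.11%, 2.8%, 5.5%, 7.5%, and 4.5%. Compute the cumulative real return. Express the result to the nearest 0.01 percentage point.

6.01%

Cumulative inflation factor: 1.0460 × 1.0711 × 1.028 × 1.055 × 1.075 × 1.045 ≈ 1.36500.
Nominal growth factor: 1.44700. Real growth factor = 1.44700 / 1.36500 ≈ 1.06007.
Total real return ≈ 6.0075%.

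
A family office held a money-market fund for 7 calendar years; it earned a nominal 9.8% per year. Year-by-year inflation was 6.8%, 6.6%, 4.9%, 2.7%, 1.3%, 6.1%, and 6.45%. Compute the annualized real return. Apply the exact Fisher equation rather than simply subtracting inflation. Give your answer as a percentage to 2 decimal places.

Cumulative inflation factor: 1.068 × 1.066 × 1.049 × 1.027 × 1.013 × 1.061 × 1.0645 ≈ 1.40328.
Nominal growth factor: 1.92405. Real growth factor = 1.92405 / 1.40328 ≈ 1.37111.
Annualized: 1.37111^(1/7) − 1 ≈ 0.04612.

4.61%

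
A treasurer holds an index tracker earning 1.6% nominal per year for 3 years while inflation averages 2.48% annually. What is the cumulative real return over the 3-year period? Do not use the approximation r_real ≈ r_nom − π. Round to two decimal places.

The annual real rate is (1+1.6%)/(1+2.48%) − 1 = -0.8587%.
Compounded over 3 years: (1 + -0.008587)^3 − 1 ≈ -0.02554.

-2.55%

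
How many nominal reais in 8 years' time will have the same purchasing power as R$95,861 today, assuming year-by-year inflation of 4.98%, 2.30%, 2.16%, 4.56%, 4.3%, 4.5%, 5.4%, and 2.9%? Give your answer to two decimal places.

Cumulative price-level factor: 1.0498 × 1.0230 × 1.0216 × 1.0456 × 1.043 × 1.045 × 1.054 × 1.029 ≈ 1.3560797958.
Multiplying R$95,861 by the price-level factor gives the future nominal sum.

R$129,995.17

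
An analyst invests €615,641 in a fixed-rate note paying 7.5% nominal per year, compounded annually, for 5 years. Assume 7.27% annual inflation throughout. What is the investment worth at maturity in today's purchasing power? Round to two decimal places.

€622,269.41

Nominal value at maturity: €615,641 × (1 + 7.5%)^5 ≈ €883,832.27.
Price-level factor over 5 years: (1 + 7.27%)^5 ≈ 1.4203370081.
The maturity value deflated by that factor is the answer in today's purchasing power.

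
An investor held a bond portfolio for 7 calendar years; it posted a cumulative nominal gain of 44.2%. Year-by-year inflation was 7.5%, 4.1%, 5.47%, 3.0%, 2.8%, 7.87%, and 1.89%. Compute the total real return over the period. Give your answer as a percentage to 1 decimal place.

Cumulative inflation factor: 1.075 × 1.041 × 1.0547 × 1.030 × 1.028 × 1.0787 × 1.0189 ≈ 1.37357.
Nominal growth factor: 1.44200. Real growth factor = 1.44200 / 1.37357 ≈ 1.04982.
Total real return ≈ 4.9819%.

5.0%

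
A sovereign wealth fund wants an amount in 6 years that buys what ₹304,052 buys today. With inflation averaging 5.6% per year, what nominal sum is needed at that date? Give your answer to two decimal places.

₹421,629.87

Cumulative price-level factor: (1+5.6%)^6 ≈ 1.3867031727.
Multiplying ₹304,052 by the price-level factor gives the future nominal sum.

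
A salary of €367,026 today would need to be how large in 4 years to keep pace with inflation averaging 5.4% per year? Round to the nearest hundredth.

Cumulative price-level factor: (1+5.4%)^4 ≈ 1.2341343591.
The nominal amount required is €367,026 scaled up by that factor.

€452,959.40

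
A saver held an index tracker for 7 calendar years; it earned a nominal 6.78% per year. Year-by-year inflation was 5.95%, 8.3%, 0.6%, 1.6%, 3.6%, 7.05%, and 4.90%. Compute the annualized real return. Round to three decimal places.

Cumulative inflation factor: 1.0595 × 1.083 × 1.006 × 1.016 × 1.036 × 1.0705 × 1.0490 ≈ 1.36440.
Nominal growth factor: 1.58281. Real growth factor = 1.58281 / 1.36440 ≈ 1.16008.
Annualized: 1.16008^(1/7) − 1 ≈ 0.02144.

2.144%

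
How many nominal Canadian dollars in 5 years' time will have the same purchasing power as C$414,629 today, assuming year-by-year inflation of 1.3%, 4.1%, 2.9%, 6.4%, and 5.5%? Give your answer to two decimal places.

Cumulative price-level factor: 1.013 × 1.041 × 1.029 × 1.064 × 1.055 ≈ 1.2180626803.
Multiplying C$414,629 by the price-level factor gives the future nominal sum.

C$505,044.11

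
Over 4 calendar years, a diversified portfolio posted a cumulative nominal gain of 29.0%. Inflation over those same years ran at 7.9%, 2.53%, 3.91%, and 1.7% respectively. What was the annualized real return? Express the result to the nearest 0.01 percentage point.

2.49%

Cumulative inflation factor: 1.079 × 1.0253 × 1.0391 × 1.017 ≈ 1.16910.
Nominal growth factor: 1.29000. Real growth factor = 1.29000 / 1.16910 ≈ 1.10342.
Annualized: 1.10342^(1/4) − 1 ≈ 0.02491.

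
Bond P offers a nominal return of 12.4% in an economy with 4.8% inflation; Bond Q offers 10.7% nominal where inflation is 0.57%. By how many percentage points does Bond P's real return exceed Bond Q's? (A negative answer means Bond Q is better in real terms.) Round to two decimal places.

Bond P real return: 1.124/1.048 − 1 = 7.252%.
Bond Q real return: 1.107/1.0057 − 1 = 10.073%.
Difference: 7.252 − 10.073 = -2.821 pp.

-2.82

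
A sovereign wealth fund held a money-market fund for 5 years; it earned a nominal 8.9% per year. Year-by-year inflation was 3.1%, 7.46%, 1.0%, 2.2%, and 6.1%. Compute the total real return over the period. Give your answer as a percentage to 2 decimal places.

Cumulative inflation factor: 1.031 × 1.0746 × 1.010 × 1.022 × 1.061 ≈ 1.21337.
Nominal growth factor: 1.53158. Real growth factor = 1.53158 / 1.21337 ≈ 1.26225.
Total real return ≈ 26.2253%.

26.23%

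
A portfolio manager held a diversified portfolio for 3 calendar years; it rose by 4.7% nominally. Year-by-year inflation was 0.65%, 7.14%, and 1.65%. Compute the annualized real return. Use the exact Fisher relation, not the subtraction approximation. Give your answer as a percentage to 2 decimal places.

-1.52%

Cumulative inflation factor: 1.0065 × 1.0714 × 1.0165 ≈ 1.09616.
Nominal growth factor: 1.04700. Real growth factor = 1.04700 / 1.09616 ≈ 0.95516.
Annualized: 0.95516^(1/3) − 1 ≈ -0.01518.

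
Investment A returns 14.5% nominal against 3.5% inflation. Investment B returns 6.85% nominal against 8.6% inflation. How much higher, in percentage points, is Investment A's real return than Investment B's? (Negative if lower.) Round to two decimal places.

12.24

Investment A real return: 1.145/1.035 − 1 = 10.628%.
Investment B real return: 1.0685/1.086 − 1 = -1.611%.
Difference: 10.628 − (-1.611) = 12.239 pp.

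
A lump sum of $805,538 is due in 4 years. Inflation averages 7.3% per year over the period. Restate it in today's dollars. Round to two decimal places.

Price-level factor over 4 years: (1 + 7.3%)^4 ≈ 1.3255584662.
Purchasing power today: $805,538 divided by that factor.

$607,697.07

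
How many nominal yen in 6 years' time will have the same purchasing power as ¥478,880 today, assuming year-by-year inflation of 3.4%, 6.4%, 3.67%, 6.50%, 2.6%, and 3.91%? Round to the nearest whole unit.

¥620,149

Cumulative price-level factor: 1.034 × 1.064 × 1.0367 × 1.0650 × 1.026 × 1.0391 ≈ 1.2949994341.
Multiplying ¥478,880 by the price-level factor gives the future nominal sum.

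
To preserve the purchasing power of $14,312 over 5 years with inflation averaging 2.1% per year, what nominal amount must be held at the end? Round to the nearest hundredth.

$15,879.22

Cumulative price-level factor: (1+2.1%)^5 ≈ 1.1095035865.
The nominal amount required is $14,312 scaled up by that factor.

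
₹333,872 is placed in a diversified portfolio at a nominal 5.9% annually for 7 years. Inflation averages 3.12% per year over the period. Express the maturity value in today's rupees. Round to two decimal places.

₹402,208.63

Nominal value at maturity: ₹333,872 × (1 + 5.9%)^7 ≈ ₹498,714.18.
Price-level factor over 7 years: (1 + 3.12%)^7 ≈ 1.2399390293.
Dividing the nominal maturity value by the price-level factor gives the value in today's money.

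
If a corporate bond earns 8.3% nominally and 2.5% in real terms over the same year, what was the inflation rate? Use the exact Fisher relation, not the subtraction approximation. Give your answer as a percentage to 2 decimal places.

From (1+r_nom) = (1+r_real)(1+π), we get 1+π = (1 + 8.3%)/(1 + 2.5%) = 1.083/1.025 ≈ 1.05659.
So π ≈ 5.6585%.

5.66%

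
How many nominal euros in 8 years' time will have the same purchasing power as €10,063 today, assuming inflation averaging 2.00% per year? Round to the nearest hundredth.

Cumulative price-level factor: (1+2.00%)^8 ≈ 1.1716593810.
The nominal amount required is €10,063 scaled up by that factor.

€11,790.41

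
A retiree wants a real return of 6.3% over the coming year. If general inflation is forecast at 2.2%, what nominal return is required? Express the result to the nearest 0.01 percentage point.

By the Fisher equation, 1 + r_nom = (1 + 6.3%)(1 + 2.2%) = 1.063 × 1.022 = 1.086386.
So r_nom = 8.6386%.

8.64%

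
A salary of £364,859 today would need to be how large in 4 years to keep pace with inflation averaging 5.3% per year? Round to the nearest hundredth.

Cumulative price-level factor: (1+5.3%)^4 ≈ 1.2294573985.
Multiplying £364,859 by the price-level factor gives the future nominal sum.

£448,578.60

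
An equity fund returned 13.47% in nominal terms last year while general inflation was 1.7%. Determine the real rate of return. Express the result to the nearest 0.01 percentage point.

11.57%

Real return via the Fisher equation: (1 + 13.47%)/(1 + 1.7%) − 1 = 1.1347/1.017 − 1 ≈ 0.11573.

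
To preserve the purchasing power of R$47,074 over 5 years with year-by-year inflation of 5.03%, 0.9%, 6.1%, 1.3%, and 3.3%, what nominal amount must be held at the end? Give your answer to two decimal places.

Cumulative price-level factor: 1.0503 × 1.009 × 1.061 × 1.013 × 1.033 ≈ 1.1766022716.
The nominal amount required is R$47,074 scaled up by that factor.

R$55,387.38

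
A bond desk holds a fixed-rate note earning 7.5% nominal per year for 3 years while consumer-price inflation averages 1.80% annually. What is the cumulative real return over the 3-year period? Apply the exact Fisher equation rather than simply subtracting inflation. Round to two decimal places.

The annual real rate is (1+7.5%)/(1+1.80%) − 1 = 5.5992%.
Compounded over 3 years: (1 + 0.055992)^3 − 1 ≈ 0.17756.

17.76%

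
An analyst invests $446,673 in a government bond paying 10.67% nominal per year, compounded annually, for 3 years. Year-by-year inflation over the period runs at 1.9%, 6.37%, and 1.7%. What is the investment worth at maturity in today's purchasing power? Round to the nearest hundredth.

Nominal value at maturity: $446,673 × (1 + 10.67%)^3 ≈ $605,451.60.
Price-level factor over 3 years: 1.019 × 1.0637 × 1.017 = 1.1023367751.
Dividing the nominal maturity value by the price-level factor gives the value in today's money.

$549,243.76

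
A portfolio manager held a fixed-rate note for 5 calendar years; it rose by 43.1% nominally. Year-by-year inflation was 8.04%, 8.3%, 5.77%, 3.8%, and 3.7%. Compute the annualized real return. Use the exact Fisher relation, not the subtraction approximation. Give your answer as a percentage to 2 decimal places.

Cumulative inflation factor: 1.0804 × 1.083 × 1.0577 × 1.038 × 1.037 ≈ 1.33215.
Nominal growth factor: 1.43100. Real growth factor = 1.43100 / 1.33215 ≈ 1.07421.
Annualized: 1.07421^(1/5) − 1 ≈ 0.01442.

1.44%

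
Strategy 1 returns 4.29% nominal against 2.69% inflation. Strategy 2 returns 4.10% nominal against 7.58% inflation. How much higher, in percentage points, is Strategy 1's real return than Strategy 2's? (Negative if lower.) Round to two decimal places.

Strategy 1 real return: 1.0429/1.0269 − 1 = 1.558%.
Strategy 2 real return: 1.0410/1.0758 − 1 = -3.235%.
Difference: 1.558 − (-3.235) = 4.793 pp.

4.79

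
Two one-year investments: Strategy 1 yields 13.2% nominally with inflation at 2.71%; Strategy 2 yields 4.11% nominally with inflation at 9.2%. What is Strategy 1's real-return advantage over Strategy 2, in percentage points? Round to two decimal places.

Strategy 1 real return: 1.132/1.0271 − 1 = 10.213%.
Strategy 2 real return: 1.0411/1.092 − 1 = -4.661%.
Difference: 10.213 − (-4.661) = 14.874 pp.

14.87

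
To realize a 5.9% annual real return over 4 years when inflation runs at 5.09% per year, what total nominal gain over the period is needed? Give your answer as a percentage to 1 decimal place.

53.4%

Required annual nominal rate: (1+5.9%)(1+5.09%) − 1 = 11.29031%.
Cumulative over 4 years: (1 + 0.1129031)^4 − 1 ≈ 0.53401.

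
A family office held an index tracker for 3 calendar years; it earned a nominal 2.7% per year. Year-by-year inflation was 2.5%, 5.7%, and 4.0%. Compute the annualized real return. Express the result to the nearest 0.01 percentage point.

Cumulative inflation factor: 1.025 × 1.057 × 1.040 ≈ 1.12676.
Nominal growth factor: 1.08321. Real growth factor = 1.08321 / 1.12676 ≈ 0.96134.
Annualized: 0.96134^(1/3) − 1 ≈ -0.01305.

-1.31%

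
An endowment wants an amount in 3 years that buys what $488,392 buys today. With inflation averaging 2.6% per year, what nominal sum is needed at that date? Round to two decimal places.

$527,485.62

Cumulative price-level factor: (1+2.6%)^3 = 1.080045576.
The nominal amount required is $488,392 scaled up by that factor.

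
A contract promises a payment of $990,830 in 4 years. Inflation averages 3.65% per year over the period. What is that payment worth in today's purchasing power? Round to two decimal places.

Price-level factor over 4 years: (1 + 3.65%)^4 ≈ 1.1541897834.
Purchasing power today: $990,830 divided by that factor.

$858,463.67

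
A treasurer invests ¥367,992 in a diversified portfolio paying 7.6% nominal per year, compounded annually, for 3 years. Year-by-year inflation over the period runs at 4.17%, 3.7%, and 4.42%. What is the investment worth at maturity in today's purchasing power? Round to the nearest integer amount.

Nominal value at maturity: ¥367,992 × (1 + 7.6%)^3 ≈ ¥458,432.
Price-level factor over 3 years: 1.0417 × 1.037 × 1.0442 ≈ 1.1279896362.
Dividing the nominal maturity value by the price-level factor gives the value in today's money.

¥406,415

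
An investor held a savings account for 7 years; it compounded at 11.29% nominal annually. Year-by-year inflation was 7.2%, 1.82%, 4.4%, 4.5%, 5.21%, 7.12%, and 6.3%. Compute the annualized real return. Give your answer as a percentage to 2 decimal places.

5.78%

Cumulative inflation factor: 1.072 × 1.0182 × 1.044 × 1.045 × 1.0521 × 1.0712 × 1.063 ≈ 1.42661.
Nominal growth factor: 2.11443. Real growth factor = 2.11443 / 1.42661 ≈ 1.48213.
Annualized: 1.48213^(1/7) − 1 ≈ 0.05782.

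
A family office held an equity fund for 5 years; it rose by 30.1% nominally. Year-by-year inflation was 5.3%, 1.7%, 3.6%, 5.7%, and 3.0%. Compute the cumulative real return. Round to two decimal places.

7.71%

Cumulative inflation factor: 1.053 × 1.017 × 1.036 × 1.057 × 1.030 ≈ 1.20787.
Nominal growth factor: 1.30100. Real growth factor = 1.30100 / 1.20787 ≈ 1.07710.
Total real return ≈ 7.7100%.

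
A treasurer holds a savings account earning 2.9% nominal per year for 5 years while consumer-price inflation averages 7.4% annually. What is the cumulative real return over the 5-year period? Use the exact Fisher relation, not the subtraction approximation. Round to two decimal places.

The annual real rate is (1+2.9%)/(1+7.4%) − 1 = -4.1899%.
Compounded over 5 years: (1 + -0.041899)^5 − 1 ≈ -0.19266.

-19.27%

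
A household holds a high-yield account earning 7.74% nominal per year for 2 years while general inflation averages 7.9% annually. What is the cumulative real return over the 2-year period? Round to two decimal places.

The annual real rate is (1+7.74%)/(1+7.9%) − 1 = -0.1483%.
Compounded over 2 years: (1 + -0.001483)^2 − 1 ≈ -0.00296.

-0.30%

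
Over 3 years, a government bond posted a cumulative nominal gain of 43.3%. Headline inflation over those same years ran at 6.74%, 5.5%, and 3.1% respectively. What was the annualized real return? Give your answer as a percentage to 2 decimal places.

Cumulative inflation factor: 1.0674 × 1.055 × 1.031 ≈ 1.16102.
Nominal growth factor: 1.43300. Real growth factor = 1.43300 / 1.16102 ≈ 1.23426.
Annualized: 1.23426^(1/3) − 1 ≈ 0.07268.

7.27%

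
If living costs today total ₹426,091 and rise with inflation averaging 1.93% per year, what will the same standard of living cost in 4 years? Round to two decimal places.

₹459,949.82

Cumulative price-level factor: (1+1.93%)^4 ≈ 1.0794638350.
The nominal amount required is ₹426,091 scaled up by that factor.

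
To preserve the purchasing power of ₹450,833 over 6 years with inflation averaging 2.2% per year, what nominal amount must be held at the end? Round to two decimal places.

₹513,713.61

Cumulative price-level factor: (1+2.2%)^6 ≈ 1.1394765049.
The nominal amount required is ₹450,833 scaled up by that factor.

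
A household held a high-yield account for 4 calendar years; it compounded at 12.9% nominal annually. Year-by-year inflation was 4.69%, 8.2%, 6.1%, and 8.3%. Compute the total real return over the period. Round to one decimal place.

Cumulative inflation factor: 1.0469 × 1.082 × 1.061 × 1.083 ≈ 1.30160.
Nominal growth factor: 1.62471. Real growth factor = 1.62471 / 1.30160 ≈ 1.24824.
Total real return ≈ 24.8244%.

24.8%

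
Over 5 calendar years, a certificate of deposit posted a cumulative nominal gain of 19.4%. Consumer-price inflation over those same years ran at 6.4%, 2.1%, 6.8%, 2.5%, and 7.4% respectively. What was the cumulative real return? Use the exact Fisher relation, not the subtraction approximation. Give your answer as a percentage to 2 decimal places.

-6.52%

Cumulative inflation factor: 1.064 × 1.021 × 1.068 × 1.025 × 1.074 ≈ 1.27722.
Nominal growth factor: 1.19400. Real growth factor = 1.19400 / 1.27722 ≈ 0.93484.
Total real return ≈ -6.5159%.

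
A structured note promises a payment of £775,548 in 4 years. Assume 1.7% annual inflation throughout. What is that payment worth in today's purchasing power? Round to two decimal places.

Price-level factor over 4 years: (1 + 1.7%)^4 ≈ 1.0697537355.
Purchasing power today: £775,548 divided by that factor.

£724,978.07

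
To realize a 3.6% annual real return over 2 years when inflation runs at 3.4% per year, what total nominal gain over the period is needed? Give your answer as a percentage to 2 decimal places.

14.75%

Required annual nominal rate: (1+3.6%)(1+3.4%) − 1 = 7.1224%.
Cumulative over 2 years: (1 + 0.071224)^2 − 1 ≈ 0.14752.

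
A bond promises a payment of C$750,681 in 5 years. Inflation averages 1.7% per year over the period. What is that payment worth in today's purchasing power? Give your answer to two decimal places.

C$690,002.49

Price-level factor over 5 years: (1 + 1.7%)^5 ≈ 1.0879395490.
Purchasing power today: C$750,681 divided by that factor.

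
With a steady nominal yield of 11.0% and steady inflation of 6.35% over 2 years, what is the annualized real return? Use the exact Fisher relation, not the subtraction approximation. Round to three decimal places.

With constant rates the annual real return is the same each year: (1+11.0%)/(1+6.35%) − 1 = 0.04372.

4.372%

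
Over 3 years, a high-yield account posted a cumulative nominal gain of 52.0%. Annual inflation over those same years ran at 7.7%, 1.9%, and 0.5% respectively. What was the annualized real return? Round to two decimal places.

Cumulative inflation factor: 1.077 × 1.019 × 1.005 ≈ 1.10295.
Nominal growth factor: 1.52000. Real growth factor = 1.52000 / 1.10295 ≈ 1.37812.
Annualized: 1.37812^(1/3) − 1 ≈ 0.11283.

11.28%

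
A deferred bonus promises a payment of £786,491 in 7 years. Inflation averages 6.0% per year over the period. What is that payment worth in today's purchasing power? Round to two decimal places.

£523,061.43

Price-level factor over 7 years: (1 + 6.0%)^7 ≈ 1.5036302590.
Purchasing power today: £786,491 divided by that factor.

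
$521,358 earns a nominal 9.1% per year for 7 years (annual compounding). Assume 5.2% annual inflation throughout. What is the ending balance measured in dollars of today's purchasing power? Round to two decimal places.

$672,665.44

Nominal value at maturity: $521,358 × (1 + 9.1%)^7 ≈ $959,200.28.
Price-level factor over 7 years: (1 + 5.2%)^7 ≈ 1.4259693103.
The maturity value deflated by that factor is the answer in today's purchasing power.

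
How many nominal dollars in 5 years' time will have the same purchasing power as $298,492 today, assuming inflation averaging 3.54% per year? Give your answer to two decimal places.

Cumulative price-level factor: (1+3.54%)^5 ≈ 1.1899831263.
Multiplying $298,492 by the price-level factor gives the future nominal sum.

$355,200.44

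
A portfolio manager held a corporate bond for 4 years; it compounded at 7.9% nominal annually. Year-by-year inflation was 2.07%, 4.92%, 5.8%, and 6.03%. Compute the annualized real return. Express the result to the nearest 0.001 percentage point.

Cumulative inflation factor: 1.0207 × 1.0492 × 1.058 × 1.0603 ≈ 1.20135.
Nominal growth factor: 1.35546. Real growth factor = 1.35546 / 1.20135 ≈ 1.12827.
Annualized: 1.12827^(1/4) − 1 ≈ 0.03063.

3.063%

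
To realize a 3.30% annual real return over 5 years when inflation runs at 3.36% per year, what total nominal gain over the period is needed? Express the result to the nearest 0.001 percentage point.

Required annual nominal rate: (1+3.30%)(1+3.36%) − 1 = 6.77088%.
Cumulative over 5 years: (1 + 0.0677088)^5 − 1 ≈ 0.38760.

38.760%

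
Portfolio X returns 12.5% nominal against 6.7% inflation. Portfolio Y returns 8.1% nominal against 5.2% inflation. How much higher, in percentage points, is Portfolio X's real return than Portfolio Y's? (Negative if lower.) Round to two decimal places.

2.68

Portfolio X real return: 1.125/1.067 − 1 = 5.436%.
Portfolio Y real return: 1.081/1.052 − 1 = 2.757%.
Difference: 5.436 − 2.757 = 2.679 pp.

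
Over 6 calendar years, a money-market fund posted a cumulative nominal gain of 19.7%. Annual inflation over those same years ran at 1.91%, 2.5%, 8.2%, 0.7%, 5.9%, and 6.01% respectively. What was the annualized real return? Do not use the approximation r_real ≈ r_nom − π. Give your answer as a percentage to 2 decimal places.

Cumulative inflation factor: 1.0191 × 1.025 × 1.082 × 1.007 × 1.059 × 1.0601 ≈ 1.27773.
Nominal growth factor: 1.19700. Real growth factor = 1.19700 / 1.27773 ≈ 0.93682.
Annualized: 0.93682^(1/6) − 1 ≈ -0.01082.

-1.08%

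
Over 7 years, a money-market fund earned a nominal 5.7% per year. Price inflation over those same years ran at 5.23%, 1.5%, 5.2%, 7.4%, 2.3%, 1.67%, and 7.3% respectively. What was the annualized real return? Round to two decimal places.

Cumulative inflation factor: 1.0523 × 1.015 × 1.052 × 1.074 × 1.023 × 1.0167 × 1.073 ≈ 1.34677.
Nominal growth factor: 1.47409. Real growth factor = 1.47409 / 1.34677 ≈ 1.09454.
Annualized: 1.09454^(1/7) − 1 ≈ 0.01299.

1.30%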